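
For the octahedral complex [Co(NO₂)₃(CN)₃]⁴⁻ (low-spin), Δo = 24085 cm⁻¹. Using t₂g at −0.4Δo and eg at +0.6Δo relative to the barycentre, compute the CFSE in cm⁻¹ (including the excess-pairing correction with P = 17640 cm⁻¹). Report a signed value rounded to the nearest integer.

Ligand charges: 3×(-1) from NO₂⁻ and 3×(-1) from CN⁻ sum to -6; with overall charge -4, Co is +2.
Co sits in group 9; removing 2 electrons leaves Co²⁺ with 9 − 2 = 7 d electrons.
The d⁷ electrons fill as t₂g⁶ eg¹.
Orbital CFSE = 6(-0.4) + 1(0.6) = -1.8Δo = -1.8 × 24085 = -43353 cm⁻¹.
Pairing penalty: 3 pairs vs 2 in the high-spin reference → 1 extra × P = 17640 cm⁻¹.
Overall CFSE = -43353 + 17640 = -25713 cm⁻¹.

-25713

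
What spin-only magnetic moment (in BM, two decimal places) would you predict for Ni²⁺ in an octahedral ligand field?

2.83 BM

Ni²⁺: group 10, so d-count = 10 − 2 = 8.
For octahedral d⁸ the high- and low-spin configurations coincide.
Configuration: t₂g⁶ eg² → 2 unpaired electrons.
μ(spin-only) = √[2(2+2)] = √8 ≈ 2.83 BM.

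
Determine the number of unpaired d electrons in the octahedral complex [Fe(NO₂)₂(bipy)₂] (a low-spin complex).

0

Ligand charges: 2×(-1) from NO₂⁻ and 2×(+0) from bipy sum to -2; with overall charge +0, Fe is +2.
Group 8 minus oxidation state +2 gives a d⁶ configuration for Fe²⁺.
Configuration: t2g^6 e_g^0, giving 0 unpaired electrons.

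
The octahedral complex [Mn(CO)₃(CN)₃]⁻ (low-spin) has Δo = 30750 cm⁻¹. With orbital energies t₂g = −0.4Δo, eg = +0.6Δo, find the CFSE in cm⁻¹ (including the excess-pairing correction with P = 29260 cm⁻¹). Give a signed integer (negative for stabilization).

Ligand charges: 3×(+0) from CO and 3×(-1) from CN⁻ sum to -3; with overall charge -1, Mn is +2.
Mn sits in group 7; removing 2 electrons leaves Mn²⁺ with 7 − 2 = 5 d electrons.
The d⁵ electrons fill as t₂g⁵ eg⁰.
The orbital stabilization is -2.0Δo = -2.0 × 30750 = -61500 cm⁻¹.
Pairing penalty: 2 pairs vs 0 in the high-spin reference → 2 extra × P = 58520 cm⁻¹.
Combining: -61500 + 58520 = -2980 cm⁻¹.

-2980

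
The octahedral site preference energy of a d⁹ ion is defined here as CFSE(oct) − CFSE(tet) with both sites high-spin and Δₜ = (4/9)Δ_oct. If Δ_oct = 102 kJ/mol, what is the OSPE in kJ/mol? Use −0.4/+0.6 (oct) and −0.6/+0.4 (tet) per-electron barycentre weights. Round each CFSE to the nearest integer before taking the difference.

In an octahedral site d⁹ (HS) is t2g^6 e_g^3, giving CFSE(oct) = -0.6Δ_oct = -61 kJ/mol.
In a tetrahedral site the filling is e^4 t2^5: CFSE(tet) = -0.4Δₜ = -0.4 × (4/9)(102) = -18 kJ/mol.
OSPE = CFSE(oct) − CFSE(tet) = -61 − (-18) = -43 kJ/mol.

-43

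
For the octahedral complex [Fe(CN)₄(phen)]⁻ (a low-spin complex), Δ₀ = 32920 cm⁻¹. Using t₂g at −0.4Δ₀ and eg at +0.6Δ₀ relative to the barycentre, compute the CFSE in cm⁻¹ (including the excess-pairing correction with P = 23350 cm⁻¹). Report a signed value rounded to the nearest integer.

-19140

Ligand charges: 4×(-1) from CN⁻ and 1×(+0) from phen sum to -4; with overall charge -1, Fe is +3.
Fe sits in group 8; removing 3 electrons leaves Fe³⁺ with 8 − 3 = 5 d electrons.
Configuration: t₂g⁵ eg⁰.
Orbital CFSE = 5(-0.4) + 0(0.6) = -2.0Δ₀ = -2.0 × 32920 = -65840 cm⁻¹.
Relative to high-spin t₂g³ eg² (0 paired), the low-spin configuration has 2 additional pairs, contributing +2 × 23350 = +46700 cm⁻¹.
Net CFSE = -65840 + 46700 = -19140 cm⁻¹.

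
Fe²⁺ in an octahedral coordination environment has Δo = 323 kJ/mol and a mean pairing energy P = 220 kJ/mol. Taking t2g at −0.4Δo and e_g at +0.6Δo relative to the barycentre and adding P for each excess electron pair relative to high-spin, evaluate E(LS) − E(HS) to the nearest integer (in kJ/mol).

Fe is in group 8, so Fe²⁺ is d⁶ (8 − 2 = 6).
In the high-spin limit (t2g^4 e_g^2) the orbital term is -0.4Δo = -129 kJ/mol, with no excess pairing.
Low-spin t2g^6 e_g^0 gives -2.4Δo = -775 kJ/mol, but forming 2 extra pairs costs 2P = 440 kJ/mol, so E(LS) = -775 + 440 = -335 kJ/mol.
E(LS) − E(HS) = -335 − (-129) = -206 kJ/mol.

-206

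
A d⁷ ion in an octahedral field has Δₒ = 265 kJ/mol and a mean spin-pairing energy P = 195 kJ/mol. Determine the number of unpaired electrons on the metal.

With Δₒ > P the complex is low-spin.
That gives t2g^6 e_g^1.
Unpaired electrons: 1.

1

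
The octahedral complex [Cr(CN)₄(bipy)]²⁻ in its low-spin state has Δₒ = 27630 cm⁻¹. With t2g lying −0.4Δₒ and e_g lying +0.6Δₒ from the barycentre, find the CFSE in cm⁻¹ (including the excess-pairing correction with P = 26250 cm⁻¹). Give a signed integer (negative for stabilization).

-17958

Ligand charges: 4×(-1) from CN⁻ and 1×(+0) from bipy sum to -4; with overall charge -2, Cr is +2.
Cr²⁺: group 6, so d-count = 6 − 2 = 4.
Electron filling gives t2g^4 e_g^0.
The orbital stabilization is -1.6Δₒ = -1.6 × 27630 = -44208 cm⁻¹.
Pairing penalty: 1 pair vs 0 in the high-spin reference → 1 extra × P = 26250 cm⁻¹.
Net CFSE = -44208 + 26250 = -17958 cm⁻¹.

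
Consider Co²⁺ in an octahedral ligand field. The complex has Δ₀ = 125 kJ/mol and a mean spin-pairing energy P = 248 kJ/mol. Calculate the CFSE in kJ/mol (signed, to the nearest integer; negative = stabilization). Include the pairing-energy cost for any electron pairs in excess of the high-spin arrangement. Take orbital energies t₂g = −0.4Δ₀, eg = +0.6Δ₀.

Co²⁺: group 9, so d-count = 9 − 2 = 7.
Since Δ₀ = 125 kJ/mol < P = 248 kJ/mol, the complex adopts the high-spin configuration.
Filling d⁷ accordingly: t₂g⁵ eg².
Orbital CFSE = -0.8Δ₀ = -0.8 × 125 = -100 kJ/mol.
High-spin has no excess pairs, so no pairing correction applies.

-100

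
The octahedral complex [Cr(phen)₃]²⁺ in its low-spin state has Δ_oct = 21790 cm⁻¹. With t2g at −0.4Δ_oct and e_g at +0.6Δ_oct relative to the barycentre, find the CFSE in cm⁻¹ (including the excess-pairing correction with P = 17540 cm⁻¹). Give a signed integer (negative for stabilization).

phen is neutral, so the +2 overall charge sits on Cr: oxidation state +2.
Cr is in group 6, so Cr²⁺ is d⁴ (6 − 2 = 4).
Configuration: t2g^4 e_g^0.
CFSE(orbital) = 4×(-0.4Δ_oct) + 0×(0.6Δ_oct) = -1.6Δ_oct; with Δ_oct = 21790 cm⁻¹ that is -34864 cm⁻¹.
Pairing penalty: 1 pair vs 0 in the high-spin reference → 1 extra × P = 17540 cm⁻¹.
Net CFSE = -34864 + 17540 = -17324 cm⁻¹.

-17324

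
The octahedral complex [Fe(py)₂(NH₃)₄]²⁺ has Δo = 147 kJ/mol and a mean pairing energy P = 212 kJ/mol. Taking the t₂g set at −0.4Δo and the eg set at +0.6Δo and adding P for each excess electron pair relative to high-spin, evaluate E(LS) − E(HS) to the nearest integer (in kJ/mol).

130

Ligand charges: 2×(+0) from py and 4×(+0) from NH₃ sum to +0; with overall charge +2, Fe is +2.
Fe is in group 8, so Fe²⁺ is d⁶ (8 − 2 = 6).
High-spin d⁶ fills as t₂g⁴ eg² with CFSE 4(−0.4) + 2(+0.6) = -0.4Δo = -59 kJ/mol.
Low-spin: t₂g⁶ eg⁰, orbital CFSE = -2.4Δo = -353 kJ/mol; plus 2 excess pairs × P = +424 kJ/mol; total 71 kJ/mol.
The difference is 71 − (-59) = 130 kJ/mol, so high-spin lies lower.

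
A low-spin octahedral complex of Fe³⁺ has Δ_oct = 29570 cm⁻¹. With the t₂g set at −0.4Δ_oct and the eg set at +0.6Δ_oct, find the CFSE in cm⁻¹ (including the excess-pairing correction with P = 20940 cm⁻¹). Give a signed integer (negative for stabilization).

-17260

Fe is in group 8, so Fe³⁺ is d⁵ (8 − 3 = 5).
Configuration: t₂g⁵ eg⁰.
CFSE(orbital) = 5×(-0.4Δ_oct) + 0×(0.6Δ_oct) = -2.0Δ_oct; with Δ_oct = 29570 cm⁻¹ that is -59140 cm⁻¹.
Relative to high-spin t₂g³ eg² (0 paired), the low-spin configuration has 2 additional pairs, contributing +2 × 20940 = +41880 cm⁻¹.
Net CFSE = -59140 + 41880 = -17260 cm⁻¹.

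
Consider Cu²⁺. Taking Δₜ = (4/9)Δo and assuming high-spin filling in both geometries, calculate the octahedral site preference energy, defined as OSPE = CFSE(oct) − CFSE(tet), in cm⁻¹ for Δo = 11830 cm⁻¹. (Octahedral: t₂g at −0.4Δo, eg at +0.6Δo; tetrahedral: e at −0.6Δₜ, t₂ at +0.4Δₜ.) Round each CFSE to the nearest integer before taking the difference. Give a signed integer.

-4995

Cu is in group 11, so Cu²⁺ is d⁹ (11 − 2 = 9).
Octahedral (high-spin): t₂g⁶ eg³, CFSE = 6(−0.4) + 3(+0.6) = -0.6Δo = -0.6 × 11830 = -7098 cm⁻¹.
Tetrahedral: e⁴ t₂⁵, CFSE = 4(−0.6) + 5(+0.4) = -0.4Δₜ = -0.4 × (4/9) × 11830 = -2103 cm⁻¹.
Subtracting, OSPE = -7098 − (-2103) = -4995 cm⁻¹.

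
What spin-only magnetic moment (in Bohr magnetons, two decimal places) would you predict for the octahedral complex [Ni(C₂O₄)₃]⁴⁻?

Each C₂O₄²⁻ contributes -2; 3 × (-2) = -6. With overall charge -4, Ni is in the +2 oxidation state.
Ni sits in group 10; removing 2 electrons leaves Ni²⁺ with 10 − 2 = 8 d electrons.
Configuration: t2g^6 e_g^2 → 2 unpaired electrons.
μ(spin-only) = √[2(2+2)] = √8 ≈ 2.83 Bohr magnetons.

2.83 Bohr magnetons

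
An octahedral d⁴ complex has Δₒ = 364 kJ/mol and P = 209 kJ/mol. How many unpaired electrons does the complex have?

With Δₒ > P the complex is low-spin.
Filling d⁴ accordingly: t₂g⁴ eg⁰.
Unpaired electrons: 2.

2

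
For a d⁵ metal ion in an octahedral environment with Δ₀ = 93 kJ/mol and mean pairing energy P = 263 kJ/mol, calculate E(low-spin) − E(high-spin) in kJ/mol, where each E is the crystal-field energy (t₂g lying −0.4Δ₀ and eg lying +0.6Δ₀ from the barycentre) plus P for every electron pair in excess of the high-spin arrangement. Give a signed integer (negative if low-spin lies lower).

340

High-spin d⁵ fills as t₂g³ eg² with CFSE 3(−0.4) + 2(+0.6) = 0.0Δ₀ = 0 kJ/mol.
Low-spin: t₂g⁵ eg⁰, orbital CFSE = -2.0Δ₀ = -186 kJ/mol; plus 2 excess pairs × P = +526 kJ/mol; total 340 kJ/mol.
E(LS) − E(HS) = 340 − (0) = 340 kJ/mol.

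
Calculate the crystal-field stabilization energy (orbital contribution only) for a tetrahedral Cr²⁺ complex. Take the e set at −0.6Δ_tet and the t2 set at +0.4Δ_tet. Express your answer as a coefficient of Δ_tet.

Group 6 minus oxidation state +2 gives a d⁴ configuration for Cr²⁺.
Tetrahedral fields are weak (Δₜ ≈ 4/9 Δₒ), so electrons fill high-spin.
Configuration: e^2 t2^2.
CFSE = 2(-0.6Δ_tet) + 2(0.4Δ_tet) = -1.2Δ_tet + 0.8Δ_tet = -0.4Δ_tet.

-0.4 Δ_tet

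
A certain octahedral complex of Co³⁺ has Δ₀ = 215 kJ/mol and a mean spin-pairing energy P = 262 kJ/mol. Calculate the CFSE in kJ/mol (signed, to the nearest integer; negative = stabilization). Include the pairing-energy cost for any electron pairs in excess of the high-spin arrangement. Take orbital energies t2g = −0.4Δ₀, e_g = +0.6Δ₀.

-86

Co sits in group 9; removing 3 electrons leaves Co³⁺ with 9 − 3 = 6 d electrons.
Here Δ₀ < P (215 < 262), so the high-spin state is favoured.
That gives t2g^4 e_g^2.
Orbital CFSE = -0.4Δ₀ = -0.4 × 215 = -86 kJ/mol.
High-spin has no excess pairs, so no pairing correction applies.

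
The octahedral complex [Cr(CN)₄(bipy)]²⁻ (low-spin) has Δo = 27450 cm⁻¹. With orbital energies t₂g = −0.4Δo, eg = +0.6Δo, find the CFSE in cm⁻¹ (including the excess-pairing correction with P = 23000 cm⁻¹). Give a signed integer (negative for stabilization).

Ligand charges: 4×(-1) from CN⁻ and 1×(+0) from bipy sum to -4; with overall charge -2, Cr is +2.
Cr²⁺: group 6, so d-count = 6 − 2 = 4.
Electron filling gives t₂g⁴ eg⁰.
CFSE(orbital) = 4×(-0.4Δo) + 0×(0.6Δo) = -1.6Δo; with Δo = 27450 cm⁻¹ that is -43920 cm⁻¹.
Relative to high-spin t₂g³ eg¹ (0 paired), the low-spin configuration has 1 additional pair, contributing +1 × 23000 = +23000 cm⁻¹.
Overall CFSE = -43920 + 23000 = -20920 cm⁻¹.

-20920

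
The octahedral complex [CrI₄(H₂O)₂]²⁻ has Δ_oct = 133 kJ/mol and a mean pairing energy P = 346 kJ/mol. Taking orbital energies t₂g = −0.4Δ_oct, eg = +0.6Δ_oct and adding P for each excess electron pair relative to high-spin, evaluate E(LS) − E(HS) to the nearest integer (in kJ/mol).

Ligand charges: 4×(-1) from I⁻ and 2×(+0) from H₂O sum to -4; with overall charge -2, Cr is +2.
Cr sits in group 6; removing 2 electrons leaves Cr²⁺ with 6 − 2 = 4 d electrons.
High-spin: t₂g³ eg¹, CFSE = -0.6Δ_oct = -80 kJ/mol.
Low-spin: t₂g⁴ eg⁰, orbital CFSE = -1.6Δ_oct = -213 kJ/mol; plus 1 excess pair × P = +346 kJ/mol; total 133 kJ/mol.
The difference is 133 − (-80) = 213 kJ/mol, so high-spin lies lower.

213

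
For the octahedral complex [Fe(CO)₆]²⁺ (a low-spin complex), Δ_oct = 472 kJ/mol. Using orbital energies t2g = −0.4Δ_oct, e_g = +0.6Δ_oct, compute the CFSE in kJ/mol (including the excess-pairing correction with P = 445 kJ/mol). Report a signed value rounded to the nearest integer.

-243

CO is neutral, so the +2 overall charge sits on Fe: oxidation state +2.
Fe sits in group 8; removing 2 electrons leaves Fe²⁺ with 8 − 2 = 6 d electrons.
The d⁶ electrons fill as t2g^6 e_g^0.
CFSE(orbital) = 6×(-0.4Δ_oct) + 0×(0.6Δ_oct) = -2.4Δ_oct; with Δ_oct = 472 kJ/mol that is -1133 kJ/mol.
Relative to high-spin t2g^4 e_g^2 (1 paired), the low-spin configuration has 2 additional pairs, contributing +2 × 445 = +890 kJ/mol.
Overall CFSE = -1133 + 890 = -243 kJ/mol.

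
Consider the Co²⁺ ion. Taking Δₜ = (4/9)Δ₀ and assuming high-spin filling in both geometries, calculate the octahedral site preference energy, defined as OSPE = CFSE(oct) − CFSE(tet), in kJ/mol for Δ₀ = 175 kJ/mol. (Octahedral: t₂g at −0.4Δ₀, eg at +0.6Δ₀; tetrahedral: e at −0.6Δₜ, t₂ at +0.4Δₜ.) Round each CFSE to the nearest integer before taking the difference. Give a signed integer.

Co sits in group 9; removing 2 electrons leaves Co²⁺ with 9 − 2 = 7 d electrons.
In an octahedral site d⁷ (HS) is t2g^5 e_g^2, giving CFSE(oct) = -0.8Δ₀ = -140 kJ/mol.
Tetrahedral e^4 t2^3 gives -1.2Δₜ = -1.2 × (4/9) × 175 = -93 kJ/mol.
Subtracting, OSPE = -140 − (-93) = -47 kJ/mol.

-47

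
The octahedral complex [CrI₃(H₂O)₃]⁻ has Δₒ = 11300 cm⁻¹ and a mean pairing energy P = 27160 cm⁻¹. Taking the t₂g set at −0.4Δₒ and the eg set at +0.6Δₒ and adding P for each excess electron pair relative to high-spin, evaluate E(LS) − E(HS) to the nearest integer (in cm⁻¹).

15860

Ligand charges: 3×(-1) from I⁻ and 3×(+0) from H₂O sum to -3; with overall charge -1, Cr is +2.
Cr is in group 6, so Cr²⁺ is d⁴ (6 − 2 = 4).
High-spin d⁴ fills as t₂g³ eg¹ with CFSE 3(−0.4) + 1(+0.6) = -0.6Δₒ = -6780 cm⁻¹.
Low-spin t₂g⁴ eg⁰ gives -1.6Δₒ = -18080 cm⁻¹, but forming 1 extra pair costs 1P = 27160 cm⁻¹, so E(LS) = -18080 + 27160 = 9080 cm⁻¹.
The difference is 9080 − (-6780) = 15860 cm⁻¹, so high-spin lies lower.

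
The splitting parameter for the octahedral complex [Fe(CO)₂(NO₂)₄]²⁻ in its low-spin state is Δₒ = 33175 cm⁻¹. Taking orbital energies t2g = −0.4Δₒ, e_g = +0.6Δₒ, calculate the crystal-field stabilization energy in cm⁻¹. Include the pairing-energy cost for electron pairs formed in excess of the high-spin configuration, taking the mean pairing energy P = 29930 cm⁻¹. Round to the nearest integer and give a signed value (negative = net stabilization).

Ligand charges: 2×(+0) from CO and 4×(-1) from NO₂⁻ sum to -4; with overall charge -2, Fe is +2.
Fe is in group 8, so Fe²⁺ is d⁶ (8 − 2 = 6).
The d⁶ electrons fill as t2g^6 e_g^0.
The orbital stabilization is -2.4Δₒ = -2.4 × 33175 = -79620 cm⁻¹.
Relative to high-spin t2g^4 e_g^2 (1 paired), the low-spin configuration has 2 additional pairs, contributing +2 × 29930 = +59860 cm⁻¹.
Net CFSE = -79620 + 59860 = -19760 cm⁻¹.

-19760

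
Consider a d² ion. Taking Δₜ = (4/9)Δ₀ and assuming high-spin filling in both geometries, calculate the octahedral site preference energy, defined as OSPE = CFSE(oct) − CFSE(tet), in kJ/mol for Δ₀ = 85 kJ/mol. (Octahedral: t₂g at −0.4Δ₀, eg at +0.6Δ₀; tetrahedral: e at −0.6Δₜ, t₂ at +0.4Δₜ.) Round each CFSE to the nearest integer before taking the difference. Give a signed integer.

-23

Octahedral (high-spin): t2g^2 e_g^0, CFSE = 2(−0.4) + 0(+0.6) = -0.8Δ₀ = -0.8 × 85 = -68 kJ/mol.
In a tetrahedral site the filling is e^2 t2^0: CFSE(tet) = -1.2Δₜ = -1.2 × (4/9)(85) = -45 kJ/mol.
OSPE = -68 − (-45) = -23 kJ/mol.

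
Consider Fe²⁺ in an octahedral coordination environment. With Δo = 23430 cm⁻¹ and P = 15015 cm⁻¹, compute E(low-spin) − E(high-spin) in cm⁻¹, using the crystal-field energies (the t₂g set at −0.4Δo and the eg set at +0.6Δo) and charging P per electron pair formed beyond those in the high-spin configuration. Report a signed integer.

-16830

Fe²⁺: group 8, so d-count = 8 − 2 = 6.
High-spin d⁶ fills as t₂g⁴ eg² with CFSE 4(−0.4) + 2(+0.6) = -0.4Δo = -9372 cm⁻¹.
Low-spin t₂g⁶ eg⁰ gives -2.4Δo = -56232 cm⁻¹, but forming 2 extra pairs costs 2P = 30030 cm⁻¹, so E(LS) = -56232 + 30030 = -26202 cm⁻¹.
The difference is -26202 − (-9372) = -16830 cm⁻¹, so low-spin lies lower.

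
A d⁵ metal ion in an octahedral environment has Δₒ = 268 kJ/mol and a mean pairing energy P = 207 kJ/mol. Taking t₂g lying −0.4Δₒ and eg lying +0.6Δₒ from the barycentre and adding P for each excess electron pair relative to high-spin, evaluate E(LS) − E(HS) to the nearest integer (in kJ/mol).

-122

In the high-spin limit (t₂g³ eg²) the orbital term is 0.0Δₒ = 0 kJ/mol, with no excess pairing.
For low-spin the configuration is t₂g⁵ eg⁰: orbital energy -2.0 × 268 = -536 kJ/mol, and 2 additional pairs relative to high-spin add 414 kJ/mol, giving -122 kJ/mol.
E(LS) − E(HS) = -122 − (0) = -122 kJ/mol.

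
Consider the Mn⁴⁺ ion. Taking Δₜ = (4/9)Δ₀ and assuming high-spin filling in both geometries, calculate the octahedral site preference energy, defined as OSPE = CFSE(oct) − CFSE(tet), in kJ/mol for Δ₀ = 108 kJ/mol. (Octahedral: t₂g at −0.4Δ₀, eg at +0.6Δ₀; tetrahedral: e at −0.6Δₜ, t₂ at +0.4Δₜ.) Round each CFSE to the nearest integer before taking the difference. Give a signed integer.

-92

Group 7 minus oxidation state +4 gives a d³ configuration for Mn⁴⁺.
Octahedral high-spin t₂g³ eg⁰: CFSE = -1.2 × 108 = -130 kJ/mol.
Tetrahedral e² t₂¹ gives -0.8Δₜ = -0.8 × (4/9) × 108 = -38 kJ/mol.
Subtracting, OSPE = -130 − (-38) = -92 kJ/mol.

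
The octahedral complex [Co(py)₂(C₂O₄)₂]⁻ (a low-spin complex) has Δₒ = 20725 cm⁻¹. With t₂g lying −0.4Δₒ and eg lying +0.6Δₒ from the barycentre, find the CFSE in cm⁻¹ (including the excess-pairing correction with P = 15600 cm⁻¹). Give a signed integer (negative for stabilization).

-18540

Ligand charges: 2×(+0) from py and 2×(-2) from C₂O₄²⁻ sum to -4; with overall charge -1, Co is +3.
Co sits in group 9; removing 3 electrons leaves Co³⁺ with 9 − 3 = 6 d electrons.
Configuration: t₂g⁶ eg⁰.
CFSE(orbital) = 6×(-0.4Δₒ) + 0×(0.6Δₒ) = -2.4Δₒ; with Δₒ = 20725 cm⁻¹ that is -49740 cm⁻¹.
High-spin d⁶ would be t₂g⁴ eg² with 1 pair; low-spin has 3, so 2 excess pairs cost +2P = +31200 cm⁻¹.
Net CFSE = -49740 + 31200 = -18540 cm⁻¹.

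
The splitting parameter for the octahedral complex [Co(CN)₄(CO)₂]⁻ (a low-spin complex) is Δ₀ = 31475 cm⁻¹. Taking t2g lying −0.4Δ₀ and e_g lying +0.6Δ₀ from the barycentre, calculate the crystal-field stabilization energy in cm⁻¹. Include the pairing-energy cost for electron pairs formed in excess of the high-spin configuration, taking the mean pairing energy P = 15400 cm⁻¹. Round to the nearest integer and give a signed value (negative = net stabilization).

-44740

Ligand charges: 4×(-1) from CN⁻ and 2×(+0) from CO sum to -4; with overall charge -1, Co is +3.
Co is in group 9, so Co³⁺ is d⁶ (9 − 3 = 6).
Electron filling gives t2g^6 e_g^0.
CFSE(orbital) = 6×(-0.4Δ₀) + 0×(0.6Δ₀) = -2.4Δ₀; with Δ₀ = 31475 cm⁻¹ that is -75540 cm⁻¹.
High-spin d⁶ would be t2g^4 e_g^2 with 1 pair; low-spin has 3, so 2 excess pairs cost +2P = +30800 cm⁻¹.
Net CFSE = -75540 + 30800 = -44740 cm⁻¹.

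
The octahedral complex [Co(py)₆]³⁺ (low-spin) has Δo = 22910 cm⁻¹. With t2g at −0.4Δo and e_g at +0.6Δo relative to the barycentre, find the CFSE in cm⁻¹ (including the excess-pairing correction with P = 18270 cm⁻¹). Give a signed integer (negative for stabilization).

py is neutral, so the +3 overall charge sits on Co: oxidation state +3.
Co³⁺: group 9, so d-count = 9 − 3 = 6.
The d⁶ electrons fill as t2g^6 e_g^0.
The orbital stabilization is -2.4Δo = -2.4 × 22910 = -54984 cm⁻¹.
Relative to high-spin t2g^4 e_g^2 (1 paired), the low-spin configuration has 2 additional pairs, contributing +2 × 18270 = +36540 cm⁻¹.
Overall CFSE = -54984 + 36540 = -18444 cm⁻¹.

-18444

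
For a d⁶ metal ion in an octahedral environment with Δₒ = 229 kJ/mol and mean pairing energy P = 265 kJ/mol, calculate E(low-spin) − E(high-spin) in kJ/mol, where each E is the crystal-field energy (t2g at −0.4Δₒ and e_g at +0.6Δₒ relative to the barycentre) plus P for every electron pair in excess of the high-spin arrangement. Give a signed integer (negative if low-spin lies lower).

72

High-spin d⁶ fills as t2g^4 e_g^2 with CFSE 4(−0.4) + 2(+0.6) = -0.4Δₒ = -92 kJ/mol.
For low-spin the configuration is t2g^6 e_g^0: orbital energy -2.4 × 229 = -550 kJ/mol, and 2 additional pairs relative to high-spin add 530 kJ/mol, giving -20 kJ/mol.
E(LS) − E(HS) = -20 − (-92) = 72 kJ/mol.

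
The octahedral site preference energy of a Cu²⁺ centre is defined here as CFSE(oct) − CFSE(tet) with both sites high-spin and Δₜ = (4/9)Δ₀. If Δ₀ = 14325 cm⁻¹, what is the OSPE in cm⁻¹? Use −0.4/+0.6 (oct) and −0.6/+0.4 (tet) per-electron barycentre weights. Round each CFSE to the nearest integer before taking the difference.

-6048

Group 11 minus oxidation state +2 gives a d⁹ configuration for Cu²⁺.
In an octahedral site d⁹ (HS) is t₂g⁶ eg³, giving CFSE(oct) = -0.6Δ₀ = -8595 cm⁻¹.
In a tetrahedral site the filling is e⁴ t₂⁵: CFSE(tet) = -0.4Δₜ = -0.4 × (4/9)(14325) = -2547 cm⁻¹.
Subtracting, OSPE = -8595 − (-2547) = -6048 cm⁻¹.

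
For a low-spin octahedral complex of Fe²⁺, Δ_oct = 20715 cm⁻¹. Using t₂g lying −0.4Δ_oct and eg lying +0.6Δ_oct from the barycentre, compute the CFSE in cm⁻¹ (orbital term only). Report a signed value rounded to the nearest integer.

Fe is in group 8, so Fe²⁺ is d⁶ (8 − 2 = 6).
Electron filling gives t₂g⁶ eg⁰.
Orbital CFSE = 6(-0.4) + 0(0.6) = -2.4Δ_oct = -2.4 × 20715 = -49716 cm⁻¹.

-49716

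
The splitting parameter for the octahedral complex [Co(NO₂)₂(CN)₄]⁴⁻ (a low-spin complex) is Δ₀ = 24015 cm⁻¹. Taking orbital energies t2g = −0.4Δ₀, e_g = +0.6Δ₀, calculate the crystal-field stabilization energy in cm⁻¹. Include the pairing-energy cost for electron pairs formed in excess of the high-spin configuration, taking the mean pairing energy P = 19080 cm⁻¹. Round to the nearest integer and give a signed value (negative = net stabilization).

-24147

Ligand charges: 2×(-1) from NO₂⁻ and 4×(-1) from CN⁻ sum to -6; with overall charge -4, Co is +2.
Co sits in group 9; removing 2 electrons leaves Co²⁺ with 9 − 2 = 7 d electrons.
Electron filling gives t2g^6 e_g^1.
CFSE(orbital) = 6×(-0.4Δ₀) + 1×(0.6Δ₀) = -1.8Δ₀; with Δ₀ = 24015 cm⁻¹ that is -43227 cm⁻¹.
High-spin d⁷ would be t2g^5 e_g^2 with 2 pairs; low-spin has 3, so 1 excess pair costs +1P = +19080 cm⁻¹.
Combining: -43227 + 19080 = -24147 cm⁻¹.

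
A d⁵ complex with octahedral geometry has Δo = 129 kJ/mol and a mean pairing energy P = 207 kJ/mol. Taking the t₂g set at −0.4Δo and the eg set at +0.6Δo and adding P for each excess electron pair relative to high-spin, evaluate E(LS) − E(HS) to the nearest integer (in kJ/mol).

156

In the high-spin limit (t₂g³ eg²) the orbital term is 0.0Δo = 0 kJ/mol, with no excess pairing.
For low-spin the configuration is t₂g⁵ eg⁰: orbital energy -2.0 × 129 = -258 kJ/mol, and 2 additional pairs relative to high-spin add 414 kJ/mol, giving 156 kJ/mol.
The difference is 156 − (0) = 156 kJ/mol, so high-spin lies lower.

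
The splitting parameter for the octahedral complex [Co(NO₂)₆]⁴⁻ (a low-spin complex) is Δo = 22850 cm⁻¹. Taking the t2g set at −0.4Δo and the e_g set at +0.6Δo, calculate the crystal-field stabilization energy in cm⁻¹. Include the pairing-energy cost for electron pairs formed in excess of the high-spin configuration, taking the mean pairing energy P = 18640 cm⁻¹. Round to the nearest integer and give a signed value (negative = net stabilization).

-22490

Each NO₂⁻ contributes -1; 6 × (-1) = -6. With overall charge -4, Co is in the +2 oxidation state.
Co²⁺: group 9, so d-count = 9 − 2 = 7.
Configuration: t2g^6 e_g^1.
CFSE(orbital) = 6×(-0.4Δo) + 1×(0.6Δo) = -1.8Δo; with Δo = 22850 cm⁻¹ that is -41130 cm⁻¹.
High-spin d⁷ would be t2g^5 e_g^2 with 2 pairs; low-spin has 3, so 1 excess pair costs +1P = +18640 cm⁻¹.
Combining: -41130 + 18640 = -22490 cm⁻¹.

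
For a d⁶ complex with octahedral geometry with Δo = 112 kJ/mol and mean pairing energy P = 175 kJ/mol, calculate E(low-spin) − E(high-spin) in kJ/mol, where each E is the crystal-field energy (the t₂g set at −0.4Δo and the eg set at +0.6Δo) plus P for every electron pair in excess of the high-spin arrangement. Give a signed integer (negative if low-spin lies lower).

In the high-spin limit (t₂g⁴ eg²) the orbital term is -0.4Δo = -45 kJ/mol, with no excess pairing.
For low-spin the configuration is t₂g⁶ eg⁰: orbital energy -2.4 × 112 = -269 kJ/mol, and 2 additional pairs relative to high-spin add 350 kJ/mol, giving 81 kJ/mol.
The difference is 81 − (-45) = 126 kJ/mol, so high-spin lies lower.

126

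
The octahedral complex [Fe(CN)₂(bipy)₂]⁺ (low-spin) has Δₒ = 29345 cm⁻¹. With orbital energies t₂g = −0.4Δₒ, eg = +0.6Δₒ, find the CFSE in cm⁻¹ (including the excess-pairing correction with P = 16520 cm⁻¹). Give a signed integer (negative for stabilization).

Ligand charges: 2×(-1) from CN⁻ and 2×(+0) from bipy sum to -2; with overall charge +1, Fe is +3.
Group 8 minus oxidation state +3 gives a d⁵ configuration for Fe³⁺.
The d⁵ electrons fill as t₂g⁵ eg⁰.
The orbital stabilization is -2.0Δₒ = -2.0 × 29345 = -58690 cm⁻¹.
High-spin d⁵ would be t₂g³ eg² with 0 pairs; low-spin has 2, so 2 excess pairs cost +2P = +33040 cm⁻¹.
Net CFSE = -58690 + 33040 = -25650 cm⁻¹.

-25650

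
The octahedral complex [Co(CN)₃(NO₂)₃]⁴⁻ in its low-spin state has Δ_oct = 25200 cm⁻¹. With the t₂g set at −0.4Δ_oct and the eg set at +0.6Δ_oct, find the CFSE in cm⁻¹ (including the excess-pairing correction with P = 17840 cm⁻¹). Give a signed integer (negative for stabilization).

Ligand charges: 3×(-1) from CN⁻ and 3×(-1) from NO₂⁻ sum to -6; with overall charge -4, Co is +2.
Group 9 minus oxidation state +2 gives a d⁷ configuration for Co²⁺.
Electron filling gives t₂g⁶ eg¹.
CFSE(orbital) = 6×(-0.4Δ_oct) + 1×(0.6Δ_oct) = -1.8Δ_oct; with Δ_oct = 25200 cm⁻¹ that is -45360 cm⁻¹.
Pairing penalty: 3 pairs vs 2 in the high-spin reference → 1 extra × P = 17840 cm⁻¹.
Net CFSE = -45360 + 17840 = -27520 cm⁻¹.

-27520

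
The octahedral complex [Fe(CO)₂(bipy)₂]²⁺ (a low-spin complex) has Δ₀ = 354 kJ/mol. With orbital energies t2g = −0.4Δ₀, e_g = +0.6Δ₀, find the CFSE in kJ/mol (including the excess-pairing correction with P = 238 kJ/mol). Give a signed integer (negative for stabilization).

-374

Ligand charges: 2×(+0) from CO and 2×(+0) from bipy sum to +0; with overall charge +2, Fe is +2.
Fe sits in group 8; removing 2 electrons leaves Fe²⁺ with 8 − 2 = 6 d electrons.
Configuration: t2g^6 e_g^0.
The orbital stabilization is -2.4Δ₀ = -2.4 × 354 = -850 kJ/mol.
Relative to high-spin t2g^4 e_g^2 (1 paired), the low-spin configuration has 2 additional pairs, contributing +2 × 238 = +476 kJ/mol.
Net CFSE = -850 + 476 = -374 kJ/mol.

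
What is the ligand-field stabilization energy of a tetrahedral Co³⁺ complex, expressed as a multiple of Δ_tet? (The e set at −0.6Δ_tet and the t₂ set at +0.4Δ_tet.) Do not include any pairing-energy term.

Co is in group 9, so Co³⁺ is d⁶ (9 − 3 = 6).
With tetrahedral geometry the complex is necessarily high-spin.
Configuration: e³ t₂³.
CFSE = 3(-0.6Δ_tet) + 3(0.4Δ_tet) = -1.8Δ_tet + 1.2Δ_tet = -0.6Δ_tet.

-0.6 Δ_tet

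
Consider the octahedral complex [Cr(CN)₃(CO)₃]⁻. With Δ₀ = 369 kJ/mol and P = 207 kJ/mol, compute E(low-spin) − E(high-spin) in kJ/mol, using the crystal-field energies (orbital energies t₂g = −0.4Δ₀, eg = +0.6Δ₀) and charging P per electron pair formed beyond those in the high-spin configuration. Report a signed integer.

Ligand charges: 3×(-1) from CN⁻ and 3×(+0) from CO sum to -3; with overall charge -1, Cr is +2.
Cr²⁺: group 6, so d-count = 6 − 2 = 4.
In the high-spin limit (t₂g³ eg¹) the orbital term is -0.6Δ₀ = -221 kJ/mol, with no excess pairing.
For low-spin the configuration is t₂g⁴ eg⁰: orbital energy -1.6 × 369 = -590 kJ/mol, and 1 additional pair relative to high-spin adds 207 kJ/mol, giving -383 kJ/mol.
Thus E(LS) − E(HS) = -162 kJ/mol.

-162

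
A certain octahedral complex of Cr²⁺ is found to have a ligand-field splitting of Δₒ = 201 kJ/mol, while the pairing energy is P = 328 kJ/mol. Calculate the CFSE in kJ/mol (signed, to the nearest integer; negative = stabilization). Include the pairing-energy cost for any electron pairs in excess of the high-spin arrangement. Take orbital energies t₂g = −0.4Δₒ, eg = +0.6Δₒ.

Cr²⁺: group 6, so d-count = 6 − 2 = 4.
Δₒ < P, so pairing is avoided: the ground state is high-spin.
Configuration: t₂g³ eg¹.
Orbital CFSE = -0.6Δₒ = -0.6 × 201 = -121 kJ/mol.
High-spin has no excess pairs, so no pairing correction applies.

-121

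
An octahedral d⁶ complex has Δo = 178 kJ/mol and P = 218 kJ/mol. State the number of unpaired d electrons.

Since Δo = 178 kJ/mol < P = 218 kJ/mol, the complex adopts the high-spin configuration.
Filling d⁶ accordingly: t₂g⁴ eg².
Unpaired electrons: 4.

4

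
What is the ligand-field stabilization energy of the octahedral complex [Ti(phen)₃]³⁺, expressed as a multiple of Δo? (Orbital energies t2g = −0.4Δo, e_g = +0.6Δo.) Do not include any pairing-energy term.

phen is neutral, so the +3 overall charge sits on Ti: oxidation state +3.
Ti³⁺: group 4, so d-count = 4 − 3 = 1.
Configuration: t2g^1 e_g^0.
CFSE = 1(-0.4Δo) + 0(0.6Δo) = -0.4Δo + 0.0Δo = -0.4Δo.

-0.4 Δo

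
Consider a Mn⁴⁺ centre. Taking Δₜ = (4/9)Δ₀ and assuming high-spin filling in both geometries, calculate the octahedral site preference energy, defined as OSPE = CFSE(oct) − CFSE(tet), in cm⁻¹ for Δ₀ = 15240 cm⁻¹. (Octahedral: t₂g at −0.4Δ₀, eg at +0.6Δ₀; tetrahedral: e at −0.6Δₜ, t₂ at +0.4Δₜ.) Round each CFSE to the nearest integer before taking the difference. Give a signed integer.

Group 7 minus oxidation state +4 gives a d³ configuration for Mn⁴⁺.
Octahedral high-spin t₂g³ eg⁰: CFSE = -1.2 × 15240 = -18288 cm⁻¹.
Tetrahedral e² t₂¹ gives -0.8Δₜ = -0.8 × (4/9) × 15240 = -5419 cm⁻¹.
OSPE = CFSE(oct) − CFSE(tet) = -18288 − (-5419) = -12869 cm⁻¹.

-12869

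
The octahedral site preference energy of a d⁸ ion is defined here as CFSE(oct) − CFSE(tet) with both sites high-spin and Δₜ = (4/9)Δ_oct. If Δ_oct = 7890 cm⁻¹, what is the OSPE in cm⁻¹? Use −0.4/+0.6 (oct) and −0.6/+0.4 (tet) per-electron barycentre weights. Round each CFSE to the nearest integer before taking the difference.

-6663

In an octahedral site d⁸ (HS) is t2g^6 e_g^2, giving CFSE(oct) = -1.2Δ_oct = -9468 cm⁻¹.
Tetrahedral: e^4 t2^4, CFSE = 4(−0.6) + 4(+0.4) = -0.8Δₜ = -0.8 × (4/9) × 7890 = -2805 cm⁻¹.
Subtracting, OSPE = -9468 − (-2805) = -6663 cm⁻¹.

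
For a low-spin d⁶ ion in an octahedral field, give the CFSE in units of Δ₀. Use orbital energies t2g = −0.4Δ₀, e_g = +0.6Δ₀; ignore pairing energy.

Configuration: t2g^6 e_g^0.
CFSE = 6(-0.4Δ₀) + 0(0.6Δ₀) = -2.4Δ₀ + 0.0Δ₀ = -2.4Δ₀.

-2.4 Δ₀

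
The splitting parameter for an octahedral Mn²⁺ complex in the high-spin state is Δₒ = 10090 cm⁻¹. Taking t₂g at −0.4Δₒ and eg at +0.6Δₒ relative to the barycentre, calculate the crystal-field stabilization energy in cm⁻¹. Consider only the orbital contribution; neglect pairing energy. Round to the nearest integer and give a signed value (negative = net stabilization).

Group 7 minus oxidation state +2 gives a d⁵ configuration for Mn²⁺.
The d⁵ electrons fill as t₂g³ eg².
The orbital stabilization is 0.0Δₒ = 0.0 × 10090 = 0 cm⁻¹.

0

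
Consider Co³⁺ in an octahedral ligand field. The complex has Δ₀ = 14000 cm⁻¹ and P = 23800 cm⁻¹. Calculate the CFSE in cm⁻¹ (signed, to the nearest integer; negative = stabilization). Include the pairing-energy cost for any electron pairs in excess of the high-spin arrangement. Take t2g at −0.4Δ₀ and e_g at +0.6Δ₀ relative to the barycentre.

Co is in group 9, so Co³⁺ is d⁶ (9 − 3 = 6).
Here Δ₀ < P (14000 < 23800), so the high-spin state is favoured.
That gives t2g^4 e_g^2.
Orbital CFSE = -0.4Δ₀ = -0.4 × 14000 = -5600 cm⁻¹.
High-spin has no excess pairs, so no pairing correction applies.

-5600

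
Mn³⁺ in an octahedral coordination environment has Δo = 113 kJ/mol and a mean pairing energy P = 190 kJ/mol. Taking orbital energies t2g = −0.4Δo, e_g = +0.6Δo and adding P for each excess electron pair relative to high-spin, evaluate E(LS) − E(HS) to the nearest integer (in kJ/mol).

Mn sits in group 7; removing 3 electrons leaves Mn³⁺ with 7 − 3 = 4 d electrons.
High-spin: t2g^3 e_g^1, CFSE = -0.6Δo = -68 kJ/mol.
Low-spin t2g^4 e_g^0 gives -1.6Δo = -181 kJ/mol, but forming 1 extra pair costs 1P = 190 kJ/mol, so E(LS) = -181 + 190 = 9 kJ/mol.
E(LS) − E(HS) = 9 − (-68) = 77 kJ/mol.

77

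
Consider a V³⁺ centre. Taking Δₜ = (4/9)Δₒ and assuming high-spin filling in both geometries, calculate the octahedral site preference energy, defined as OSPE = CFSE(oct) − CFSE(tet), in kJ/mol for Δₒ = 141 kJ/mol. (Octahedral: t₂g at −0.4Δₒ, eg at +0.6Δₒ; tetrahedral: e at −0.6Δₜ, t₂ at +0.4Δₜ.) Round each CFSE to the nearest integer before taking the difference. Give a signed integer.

-38

V is in group 5, so V³⁺ is d² (5 − 3 = 2).
Octahedral high-spin t₂g² eg⁰: CFSE = -0.8 × 141 = -113 kJ/mol.
Tetrahedral: e² t₂⁰, CFSE = 2(−0.6) + 0(+0.4) = -1.2Δₜ = -1.2 × (4/9) × 141 = -75 kJ/mol.
OSPE = CFSE(oct) − CFSE(tet) = -113 − (-75) = -38 kJ/mol.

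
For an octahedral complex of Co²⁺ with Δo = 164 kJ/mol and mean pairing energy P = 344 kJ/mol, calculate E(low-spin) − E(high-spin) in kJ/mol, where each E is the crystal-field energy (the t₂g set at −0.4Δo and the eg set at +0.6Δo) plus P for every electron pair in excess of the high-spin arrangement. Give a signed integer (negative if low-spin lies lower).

Co sits in group 9; removing 2 electrons leaves Co²⁺ with 9 − 2 = 7 d electrons.
High-spin: t₂g⁵ eg², CFSE = -0.8Δo = -131 kJ/mol.
For low-spin the configuration is t₂g⁶ eg¹: orbital energy -1.8 × 164 = -295 kJ/mol, and 1 additional pair relative to high-spin adds 344 kJ/mol, giving 49 kJ/mol.
E(LS) − E(HS) = 49 − (-131) = 180 kJ/mol.

180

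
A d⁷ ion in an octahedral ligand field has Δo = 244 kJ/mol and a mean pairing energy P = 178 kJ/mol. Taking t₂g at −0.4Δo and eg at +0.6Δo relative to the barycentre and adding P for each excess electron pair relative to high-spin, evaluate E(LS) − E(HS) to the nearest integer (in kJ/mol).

High-spin d⁷ fills as t₂g⁵ eg² with CFSE 5(−0.4) + 2(+0.6) = -0.8Δo = -195 kJ/mol.
Low-spin: t₂g⁶ eg¹, orbital CFSE = -1.8Δo = -439 kJ/mol; plus 1 excess pair × P = +178 kJ/mol; total -261 kJ/mol.
Thus E(LS) − E(HS) = -66 kJ/mol.

-66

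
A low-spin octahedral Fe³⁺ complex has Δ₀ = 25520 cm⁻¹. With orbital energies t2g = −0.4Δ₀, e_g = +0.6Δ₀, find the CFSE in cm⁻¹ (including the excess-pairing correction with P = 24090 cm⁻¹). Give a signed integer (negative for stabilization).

Fe³⁺: group 8, so d-count = 8 − 3 = 5.
The d⁵ electrons fill as t2g^5 e_g^0.
Orbital CFSE = 5(-0.4) + 0(0.6) = -2.0Δ₀ = -2.0 × 25520 = -51040 cm⁻¹.
High-spin d⁵ would be t2g^3 e_g^2 with 0 pairs; low-spin has 2, so 2 excess pairs cost +2P = +48180 cm⁻¹.
Net CFSE = -51040 + 48180 = -2860 cm⁻¹.

-2860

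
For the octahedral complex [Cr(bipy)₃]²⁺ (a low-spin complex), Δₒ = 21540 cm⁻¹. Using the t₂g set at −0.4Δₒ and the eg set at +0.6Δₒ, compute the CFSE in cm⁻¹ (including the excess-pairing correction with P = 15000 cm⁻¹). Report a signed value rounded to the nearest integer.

-19464

bipy is neutral, so the +2 overall charge sits on Cr: oxidation state +2.
Cr is in group 6, so Cr²⁺ is d⁴ (6 − 2 = 4).
Configuration: t₂g⁴ eg⁰.
CFSE(orbital) = 4×(-0.4Δₒ) + 0×(0.6Δₒ) = -1.6Δₒ; with Δₒ = 21540 cm⁻¹ that is -34464 cm⁻¹.
High-spin d⁴ would be t₂g³ eg¹ with 0 pairs; low-spin has 1, so 1 excess pair costs +1P = +15000 cm⁻¹.
Overall CFSE = -34464 + 15000 = -19464 cm⁻¹.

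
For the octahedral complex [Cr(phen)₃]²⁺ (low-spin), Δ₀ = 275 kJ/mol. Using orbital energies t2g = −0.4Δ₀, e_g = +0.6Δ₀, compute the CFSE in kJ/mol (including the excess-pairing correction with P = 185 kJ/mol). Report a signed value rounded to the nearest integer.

phen is neutral, so the +2 overall charge sits on Cr: oxidation state +2.
Cr is in group 6, so Cr²⁺ is d⁴ (6 − 2 = 4).
Configuration: t2g^4 e_g^0.
Orbital CFSE = 4(-0.4) + 0(0.6) = -1.6Δ₀ = -1.6 × 275 = -440 kJ/mol.
High-spin d⁴ would be t2g^3 e_g^1 with 0 pairs; low-spin has 1, so 1 excess pair costs +1P = +185 kJ/mol.
Overall CFSE = -440 + 185 = -255 kJ/mol.

-255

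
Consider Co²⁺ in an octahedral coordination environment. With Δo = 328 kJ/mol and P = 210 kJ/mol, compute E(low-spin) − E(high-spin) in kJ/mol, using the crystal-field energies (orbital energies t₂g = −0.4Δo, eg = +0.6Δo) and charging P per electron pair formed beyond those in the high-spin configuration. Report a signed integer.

-118

Co sits in group 9; removing 2 electrons leaves Co²⁺ with 9 − 2 = 7 d electrons.
High-spin d⁷ fills as t₂g⁵ eg² with CFSE 5(−0.4) + 2(+0.6) = -0.8Δo = -262 kJ/mol.
Low-spin: t₂g⁶ eg¹, orbital CFSE = -1.8Δo = -590 kJ/mol; plus 1 excess pair × P = +210 kJ/mol; total -380 kJ/mol.
Thus E(LS) − E(HS) = -118 kJ/mol.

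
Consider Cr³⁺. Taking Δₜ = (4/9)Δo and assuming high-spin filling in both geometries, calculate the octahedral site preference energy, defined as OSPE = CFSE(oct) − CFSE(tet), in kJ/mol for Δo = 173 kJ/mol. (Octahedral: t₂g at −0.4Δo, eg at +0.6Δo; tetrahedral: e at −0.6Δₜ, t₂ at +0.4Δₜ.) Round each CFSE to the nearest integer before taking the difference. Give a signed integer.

-146

Cr is in group 6, so Cr³⁺ is d³ (6 − 3 = 3).
In an octahedral site d³ (HS) is t2g^3 e_g^0, giving CFSE(oct) = -1.2Δo = -208 kJ/mol.
Tetrahedral e^2 t2^1 gives -0.8Δₜ = -0.8 × (4/9) × 173 = -62 kJ/mol.
Subtracting, OSPE = -208 − (-62) = -146 kJ/mol.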